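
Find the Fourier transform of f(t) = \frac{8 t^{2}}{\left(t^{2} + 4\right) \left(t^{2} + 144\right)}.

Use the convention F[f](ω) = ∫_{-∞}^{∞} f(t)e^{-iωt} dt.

F(ω) = \frac{4 \pi \left(6 - e^{10 \left|{\omega}\right|}\right) e^{- 12 \left|{\omega}\right|}}{35}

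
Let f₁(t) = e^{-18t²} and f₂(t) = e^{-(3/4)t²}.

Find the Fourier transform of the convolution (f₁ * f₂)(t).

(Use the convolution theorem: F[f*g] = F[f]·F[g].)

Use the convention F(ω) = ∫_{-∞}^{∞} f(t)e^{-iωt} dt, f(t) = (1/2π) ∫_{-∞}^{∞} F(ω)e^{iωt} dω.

F[f₁*f₂](ω) = \frac{\sqrt{6} \pi e^{- \frac{25 \omega^{2}}{72}}}{9}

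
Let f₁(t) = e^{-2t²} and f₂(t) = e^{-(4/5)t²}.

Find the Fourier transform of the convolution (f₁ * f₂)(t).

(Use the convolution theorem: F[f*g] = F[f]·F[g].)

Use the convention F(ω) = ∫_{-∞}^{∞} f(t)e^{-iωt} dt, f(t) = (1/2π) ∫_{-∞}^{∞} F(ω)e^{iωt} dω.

F[f₁*f₂](ω) = \frac{\sqrt{10} \pi e^{- \frac{7 \omega^{2}}{16}}}{4}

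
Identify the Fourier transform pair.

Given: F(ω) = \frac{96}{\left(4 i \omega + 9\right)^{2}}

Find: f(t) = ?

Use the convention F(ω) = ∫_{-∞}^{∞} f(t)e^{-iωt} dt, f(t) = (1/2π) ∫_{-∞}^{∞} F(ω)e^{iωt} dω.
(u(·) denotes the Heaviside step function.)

f(t) = 6 t e^{- \frac{9 t}{4}} u\left(t\right)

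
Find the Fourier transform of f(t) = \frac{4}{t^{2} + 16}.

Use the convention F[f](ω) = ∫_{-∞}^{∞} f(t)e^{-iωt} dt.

F(ω) = \pi e^{- 4 \left|{\omega}\right|}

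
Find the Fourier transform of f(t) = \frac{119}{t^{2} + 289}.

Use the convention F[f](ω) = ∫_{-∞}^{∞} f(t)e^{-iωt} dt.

F(ω) = 7 \pi e^{- 17 \left|{\omega}\right|}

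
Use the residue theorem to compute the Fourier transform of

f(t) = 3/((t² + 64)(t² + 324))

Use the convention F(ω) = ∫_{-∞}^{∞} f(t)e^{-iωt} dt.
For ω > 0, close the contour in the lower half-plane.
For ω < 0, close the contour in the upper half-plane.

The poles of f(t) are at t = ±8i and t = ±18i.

Let g(z) = f(z)e^{-iωz}; for large |z| the factor e^{-iωz} decays in the lower half-plane when ω > 0 and in the upper half-plane when ω < 0.

Case ω > 0 (lower half-plane, clockwise contour ⇒ F(ω) = -2πi·ΣRes):
  Res_{z = - 8 i} g(z) = \frac{3 i e^{- 8 \omega}}{4160}
  Res_{z = - 18 i} g(z) = - \frac{i e^{- 18 \omega}}{3120}
  F(ω) = -2πi·ΣRes = \frac{\pi \left(9 e^{10 \omega} - 4\right) e^{- 18 \omega}}{6240}

Case ω < 0 (upper half-plane, counterclockwise contour ⇒ F(ω) = +2πi·ΣRes):
  Res_{z = 8 i} g(z) = - \frac{3 i e^{8 \omega}}{4160}
  Res_{z = 18 i} g(z) = \frac{i e^{18 \omega}}{3120}
  F(ω) = 2πi·ΣRes = \frac{\pi \left(9 - 4 e^{10 \omega}\right) e^{8 \omega}}{6240}

Both cases combine into a single formula in |ω|:

F(ω) = \frac{\pi \left(9 e^{10 \left|{\omega}\right|} - 4\right) e^{- 18 \left|{\omega}\right|}}{6240}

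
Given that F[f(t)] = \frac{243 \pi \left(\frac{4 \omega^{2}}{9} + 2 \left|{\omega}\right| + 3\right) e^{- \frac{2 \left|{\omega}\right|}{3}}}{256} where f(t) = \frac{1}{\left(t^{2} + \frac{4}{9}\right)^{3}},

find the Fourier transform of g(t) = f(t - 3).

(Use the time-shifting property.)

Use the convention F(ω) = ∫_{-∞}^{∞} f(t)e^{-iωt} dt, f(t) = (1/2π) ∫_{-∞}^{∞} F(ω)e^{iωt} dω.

F[g](ω) = \frac{27 \pi \left(4 \omega^{2} + 18 \left|{\omega}\right| + 27\right) e^{- 3 i \omega - \frac{2 \left|{\omega}\right|}{3}}}{256}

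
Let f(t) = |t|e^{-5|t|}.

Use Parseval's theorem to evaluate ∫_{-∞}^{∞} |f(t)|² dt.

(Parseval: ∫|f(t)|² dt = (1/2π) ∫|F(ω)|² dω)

∫|f(t)|² dt = \frac{1}{250}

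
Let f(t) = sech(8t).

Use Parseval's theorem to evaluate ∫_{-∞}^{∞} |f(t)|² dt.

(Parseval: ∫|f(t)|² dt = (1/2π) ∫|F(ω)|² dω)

∫|f(t)|² dt = \frac{1}{4}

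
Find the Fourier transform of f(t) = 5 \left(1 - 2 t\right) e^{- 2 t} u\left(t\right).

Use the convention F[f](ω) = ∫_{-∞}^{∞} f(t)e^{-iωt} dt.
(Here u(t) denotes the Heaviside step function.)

F(ω) = \frac{5 i \omega}{- \omega^{2} + 4 i \omega + 4}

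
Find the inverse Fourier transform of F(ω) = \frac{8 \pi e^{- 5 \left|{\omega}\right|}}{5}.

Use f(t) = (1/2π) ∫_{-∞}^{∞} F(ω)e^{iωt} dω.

f(t) = \frac{8}{t^{2} + 25}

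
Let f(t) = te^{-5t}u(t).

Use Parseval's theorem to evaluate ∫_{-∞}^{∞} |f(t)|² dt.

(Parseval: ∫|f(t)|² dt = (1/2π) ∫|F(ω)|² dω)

∫|f(t)|² dt = \frac{1}{500}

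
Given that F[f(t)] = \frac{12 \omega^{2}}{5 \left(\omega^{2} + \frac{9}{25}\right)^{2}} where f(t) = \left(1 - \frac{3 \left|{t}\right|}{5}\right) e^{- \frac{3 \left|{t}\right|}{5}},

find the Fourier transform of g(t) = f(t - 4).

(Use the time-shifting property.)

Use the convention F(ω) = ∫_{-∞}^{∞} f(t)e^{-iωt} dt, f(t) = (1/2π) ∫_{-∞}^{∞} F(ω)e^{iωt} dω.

F[g](ω) = \frac{1500 \omega^{2} e^{- 4 i \omega}}{\left(25 \omega^{2} + 9\right)^{2}}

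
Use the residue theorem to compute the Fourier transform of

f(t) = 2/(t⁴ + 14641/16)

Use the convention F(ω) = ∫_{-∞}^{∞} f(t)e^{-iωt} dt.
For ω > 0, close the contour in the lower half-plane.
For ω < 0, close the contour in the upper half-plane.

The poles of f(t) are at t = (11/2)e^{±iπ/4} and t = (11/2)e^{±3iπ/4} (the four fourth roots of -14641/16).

Let g(z) = f(z)e^{-iωz}; for large |z| the factor e^{-iωz} decays in the lower half-plane when ω > 0 and in the upper half-plane when ω < 0.

Case ω > 0 (lower half-plane, clockwise contour ⇒ F(ω) = -2πi·ΣRes):
  Res_{z = - \frac{11 \sqrt{2}}{4} - \frac{11 \sqrt{2} i}{4}} g(z) = \frac{2 \sqrt{2} \left(1 + i\right) e^{\frac{11 \sqrt{2} \omega \left(-1 + i\right)}{4}}}{1331}
  Res_{z = \frac{11 \sqrt{2}}{4} - \frac{11 \sqrt{2} i}{4}} g(z) = \frac{2 \sqrt{2} \left(-1 + i\right) e^{- \frac{11 \sqrt{2} \omega \left(1 + i\right)}{4}}}{1331}
  F(ω) = -2πi·ΣRes = \frac{4 \sqrt{2} \pi \left(\left(1 - i\right) e^{\frac{11 \sqrt{2} i \omega}{2}} + 1 + i\right) e^{- \frac{11 \sqrt{2} \omega \left(1 + i\right)}{4}}}{1331} = \frac{16 \pi e^{- \frac{11 \sqrt{2} \omega}{4}} \sin{\left(\frac{11 \sqrt{2} \omega}{4} + \frac{\pi}{4} \right)}}{1331}

Case ω < 0 (upper half-plane, counterclockwise contour ⇒ F(ω) = +2πi·ΣRes):
  Res_{z = \frac{11 \sqrt{2}}{4} + \frac{11 \sqrt{2} i}{4}} g(z) = - \frac{2 \sqrt{2} \left(1 + i\right) e^{\frac{11 \sqrt{2} \omega \left(1 - i\right)}{4}}}{1331}
  Res_{z = - \frac{11 \sqrt{2}}{4} + \frac{11 \sqrt{2} i}{4}} g(z) = \frac{2 \sqrt{2} \left(1 - i\right) e^{\frac{11 \sqrt{2} \omega \left(1 + i\right)}{4}}}{1331}
  F(ω) = 2πi·ΣRes = - \frac{4 \sqrt{2} i \pi \left(\left(1 + i\right) e^{\frac{11 \sqrt{2} \omega \left(1 - i\right)}{4}} - \left(1 - i\right) e^{\frac{11 \sqrt{2} \omega \left(1 + i\right)}{4}}\right)}{1331} = \frac{16 \pi e^{\frac{11 \sqrt{2} \omega}{4}} \cos{\left(\frac{11 \sqrt{2} \omega}{4} + \frac{\pi}{4} \right)}}{1331}

Both cases combine into a single formula in |ω|:

F(ω) = \frac{16 \pi e^{- \frac{11 \sqrt{2} \left|{\omega}\right|}{4}} \sin{\left(\frac{11 \sqrt{2} \left|{\omega}\right|}{4} + \frac{\pi}{4} \right)}}{1331}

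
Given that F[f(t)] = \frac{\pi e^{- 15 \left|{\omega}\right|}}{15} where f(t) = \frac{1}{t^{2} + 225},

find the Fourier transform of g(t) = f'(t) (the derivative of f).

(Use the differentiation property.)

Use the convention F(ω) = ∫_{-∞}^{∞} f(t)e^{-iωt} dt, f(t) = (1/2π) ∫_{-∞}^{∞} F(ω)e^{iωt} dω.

F[g](ω) = \frac{i \pi \omega e^{- 15 \left|{\omega}\right|}}{15}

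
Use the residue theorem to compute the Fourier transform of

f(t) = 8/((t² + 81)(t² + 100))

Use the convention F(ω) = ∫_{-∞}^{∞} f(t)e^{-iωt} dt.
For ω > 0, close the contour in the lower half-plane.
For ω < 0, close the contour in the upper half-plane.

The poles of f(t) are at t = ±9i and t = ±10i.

Let g(z) = f(z)e^{-iωz}; for large |z| the factor e^{-iωz} decays in the lower half-plane when ω > 0 and in the upper half-plane when ω < 0.

Case ω > 0 (lower half-plane, clockwise contour ⇒ F(ω) = -2πi·ΣRes):
  Res_{z = - 9 i} g(z) = \frac{4 i e^{- 9 \omega}}{171}
  Res_{z = - 10 i} g(z) = - \frac{2 i e^{- 10 \omega}}{95}
  F(ω) = -2πi·ΣRes = \frac{4 \pi \left(10 e^{\omega} - 9\right) e^{- 10 \omega}}{855}

Case ω < 0 (upper half-plane, counterclockwise contour ⇒ F(ω) = +2πi·ΣRes):
  Res_{z = 9 i} g(z) = - \frac{4 i e^{9 \omega}}{171}
  Res_{z = 10 i} g(z) = \frac{2 i e^{10 \omega}}{95}
  F(ω) = 2πi·ΣRes = \frac{4 \pi \left(10 - 9 e^{\omega}\right) e^{9 \omega}}{855}

Both cases combine into a single formula in |ω|:

F(ω) = \frac{4 \pi \left(10 e^{\left|{\omega}\right|} - 9\right) e^{- 10 \left|{\omega}\right|}}{855}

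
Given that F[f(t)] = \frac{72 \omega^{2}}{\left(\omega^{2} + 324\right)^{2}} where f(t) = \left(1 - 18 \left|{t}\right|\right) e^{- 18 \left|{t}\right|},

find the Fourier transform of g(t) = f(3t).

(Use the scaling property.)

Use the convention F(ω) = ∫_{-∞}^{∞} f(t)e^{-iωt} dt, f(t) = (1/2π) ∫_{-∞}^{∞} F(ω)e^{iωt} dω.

F[g](ω) = \frac{216 \omega^{2}}{\left(\omega^{2} + 2916\right)^{2}}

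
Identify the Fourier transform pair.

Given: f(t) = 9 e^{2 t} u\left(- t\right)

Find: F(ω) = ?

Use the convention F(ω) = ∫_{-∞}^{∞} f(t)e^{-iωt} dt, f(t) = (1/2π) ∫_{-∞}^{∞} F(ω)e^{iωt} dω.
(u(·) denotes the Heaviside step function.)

F(ω) = - \frac{9}{i \omega - 2}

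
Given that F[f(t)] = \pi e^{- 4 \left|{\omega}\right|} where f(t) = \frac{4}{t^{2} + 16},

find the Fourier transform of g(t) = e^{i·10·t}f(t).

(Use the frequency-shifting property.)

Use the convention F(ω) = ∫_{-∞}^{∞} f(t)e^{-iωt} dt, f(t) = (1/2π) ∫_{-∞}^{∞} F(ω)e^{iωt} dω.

F[g](ω) = \pi e^{- 4 \left|{\omega - 10}\right|}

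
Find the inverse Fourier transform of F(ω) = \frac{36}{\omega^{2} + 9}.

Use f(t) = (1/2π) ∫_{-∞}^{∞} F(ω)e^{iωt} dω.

f(t) = 6 e^{- 3 \left|{t}\right|}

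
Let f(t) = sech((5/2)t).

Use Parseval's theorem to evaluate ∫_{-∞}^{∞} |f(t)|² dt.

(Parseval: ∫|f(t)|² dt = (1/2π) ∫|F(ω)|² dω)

∫|f(t)|² dt = \frac{4}{5}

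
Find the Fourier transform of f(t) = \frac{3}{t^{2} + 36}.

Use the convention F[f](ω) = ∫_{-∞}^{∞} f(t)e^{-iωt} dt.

F(ω) = \frac{\pi e^{- 6 \left|{\omega}\right|}}{2}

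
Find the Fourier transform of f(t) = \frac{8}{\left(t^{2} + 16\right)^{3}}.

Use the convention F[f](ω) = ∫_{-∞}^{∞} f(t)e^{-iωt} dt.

F(ω) = \frac{\pi \left(16 \omega^{2} + 12 \left|{\omega}\right| + 3\right) e^{- 4 \left|{\omega}\right|}}{1024}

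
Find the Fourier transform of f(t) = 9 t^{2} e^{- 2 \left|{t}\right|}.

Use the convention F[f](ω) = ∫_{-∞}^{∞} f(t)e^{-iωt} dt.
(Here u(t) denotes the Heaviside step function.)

F(ω) = \frac{72 \left(4 - 3 \omega^{2}\right)}{\left(\omega^{2} + 4\right)^{3}}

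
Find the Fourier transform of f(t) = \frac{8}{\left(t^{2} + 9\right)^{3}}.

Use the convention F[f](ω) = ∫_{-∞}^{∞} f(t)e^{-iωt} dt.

F(ω) = \frac{\pi \left(3 \omega^{2} + 3 \left|{\omega}\right| + 1\right) e^{- 3 \left|{\omega}\right|}}{81}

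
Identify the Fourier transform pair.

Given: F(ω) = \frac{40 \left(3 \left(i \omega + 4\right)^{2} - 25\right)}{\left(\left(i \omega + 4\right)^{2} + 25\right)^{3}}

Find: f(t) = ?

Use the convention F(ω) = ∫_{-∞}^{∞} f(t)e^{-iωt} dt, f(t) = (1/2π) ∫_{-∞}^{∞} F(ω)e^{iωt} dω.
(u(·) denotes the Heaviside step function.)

f(t) = 4 t^{2} e^{- 4 t} \sin{\left(5 t \right)} u\left(t\right)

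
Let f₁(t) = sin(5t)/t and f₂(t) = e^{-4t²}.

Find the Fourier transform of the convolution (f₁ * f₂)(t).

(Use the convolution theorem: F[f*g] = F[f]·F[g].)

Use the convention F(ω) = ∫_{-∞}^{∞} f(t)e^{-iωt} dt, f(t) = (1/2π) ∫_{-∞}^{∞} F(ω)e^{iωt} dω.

F[f₁*f₂](ω) = \begin{cases} \frac{\pi^{\frac{3}{2}} e^{- \frac{\omega^{2}}{16}}}{2} & \text{for}\: \omega > -5 \wedge \omega < 5 \\0 & \text{otherwise} \end{cases}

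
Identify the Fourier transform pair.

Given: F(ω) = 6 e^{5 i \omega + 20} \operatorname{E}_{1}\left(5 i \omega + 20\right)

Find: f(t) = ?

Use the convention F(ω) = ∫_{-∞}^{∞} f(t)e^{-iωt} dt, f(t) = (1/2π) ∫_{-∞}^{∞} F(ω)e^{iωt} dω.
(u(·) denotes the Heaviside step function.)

f(t) = \frac{6 e^{- 4 t} u\left(t\right)}{t + 5}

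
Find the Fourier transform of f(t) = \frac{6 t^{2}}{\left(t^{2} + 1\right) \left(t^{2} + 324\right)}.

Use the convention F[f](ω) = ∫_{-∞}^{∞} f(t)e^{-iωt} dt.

F(ω) = \frac{6 \pi \left(18 - e^{17 \left|{\omega}\right|}\right) e^{- 18 \left|{\omega}\right|}}{323}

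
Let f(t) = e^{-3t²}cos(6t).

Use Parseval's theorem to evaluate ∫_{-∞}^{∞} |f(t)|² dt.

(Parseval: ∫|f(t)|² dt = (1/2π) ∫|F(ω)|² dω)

∫|f(t)|² dt = \frac{\sqrt{6} \sqrt{\pi} \left(1 + e^{6}\right)}{12 e^{6}}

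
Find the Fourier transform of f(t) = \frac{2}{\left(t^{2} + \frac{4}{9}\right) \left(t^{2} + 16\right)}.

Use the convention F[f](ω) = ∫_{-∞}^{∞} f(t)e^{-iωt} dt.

F(ω) = - \frac{9 \pi e^{- 4 \left|{\omega}\right|}}{280} + \frac{27 \pi e^{- \frac{2 \left|{\omega}\right|}{3}}}{140}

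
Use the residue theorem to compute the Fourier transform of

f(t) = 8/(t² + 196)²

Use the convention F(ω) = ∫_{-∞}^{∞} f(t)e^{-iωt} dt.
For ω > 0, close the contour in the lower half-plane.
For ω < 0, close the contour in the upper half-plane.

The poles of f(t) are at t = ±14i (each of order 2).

Let g(z) = f(z)e^{-iωz}; for large |z| the factor e^{-iωz} decays in the lower half-plane when ω > 0 and in the upper half-plane when ω < 0.

Case ω > 0 (lower half-plane, clockwise contour ⇒ F(ω) = -2πi·ΣRes):
  Res_{z = - 14 i} g(z) = \frac{i \left(14 \omega + 1\right) e^{- 14 \omega}}{1372} (pole of order 2)
  F(ω) = -2πi·ΣRes = \frac{\pi \left(14 \omega + 1\right) e^{- 14 \omega}}{686}

Case ω < 0 (upper half-plane, counterclockwise contour ⇒ F(ω) = +2πi·ΣRes):
  Res_{z = 14 i} g(z) = \frac{i \left(14 \omega - 1\right) e^{14 \omega}}{1372} (pole of order 2)
  F(ω) = 2πi·ΣRes = \frac{\pi \left(1 - 14 \omega\right) e^{14 \omega}}{686}

Both cases combine into a single formula in |ω|:

F(ω) = \frac{\pi \left(14 \left|{\omega}\right| + 1\right) e^{- 14 \left|{\omega}\right|}}{686}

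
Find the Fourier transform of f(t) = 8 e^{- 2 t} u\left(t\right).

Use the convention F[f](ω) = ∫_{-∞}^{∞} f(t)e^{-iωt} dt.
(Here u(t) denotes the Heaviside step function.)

F(ω) = \frac{8}{i \omega + 2}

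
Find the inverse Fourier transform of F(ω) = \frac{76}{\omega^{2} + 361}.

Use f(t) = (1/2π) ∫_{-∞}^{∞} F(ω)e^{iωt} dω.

f(t) = 2 e^{- 19 \left|{t}\right|}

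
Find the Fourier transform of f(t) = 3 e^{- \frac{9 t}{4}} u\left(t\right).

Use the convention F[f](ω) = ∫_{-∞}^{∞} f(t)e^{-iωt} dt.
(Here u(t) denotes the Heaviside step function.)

F(ω) = \frac{12}{4 i \omega + 9}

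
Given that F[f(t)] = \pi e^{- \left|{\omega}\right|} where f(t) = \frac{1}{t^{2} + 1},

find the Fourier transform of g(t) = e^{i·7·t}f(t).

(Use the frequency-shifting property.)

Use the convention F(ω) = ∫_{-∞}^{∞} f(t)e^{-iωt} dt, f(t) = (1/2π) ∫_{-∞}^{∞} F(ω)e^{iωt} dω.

F[g](ω) = \pi e^{- \left|{\omega - 7}\right|}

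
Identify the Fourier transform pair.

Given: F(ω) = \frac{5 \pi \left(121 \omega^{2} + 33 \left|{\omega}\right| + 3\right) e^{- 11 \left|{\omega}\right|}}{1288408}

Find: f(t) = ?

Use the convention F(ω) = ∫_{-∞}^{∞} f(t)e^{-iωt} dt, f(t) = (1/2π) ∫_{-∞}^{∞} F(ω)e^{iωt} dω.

f(t) = \frac{5}{\left(t^{2} + 121\right)^{3}}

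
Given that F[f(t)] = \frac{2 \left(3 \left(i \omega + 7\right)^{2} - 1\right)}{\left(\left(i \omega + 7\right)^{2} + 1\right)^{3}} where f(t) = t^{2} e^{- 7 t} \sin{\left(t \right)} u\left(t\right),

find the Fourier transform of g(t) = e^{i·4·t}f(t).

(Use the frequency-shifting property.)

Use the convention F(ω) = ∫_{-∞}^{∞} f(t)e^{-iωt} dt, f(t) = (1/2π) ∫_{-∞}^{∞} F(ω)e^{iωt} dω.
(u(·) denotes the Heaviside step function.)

F[g](ω) = \frac{2 \left(3 \left(i \left(\omega - 4\right) + 7\right)^{2} - 1\right)}{\left(\left(i \left(\omega - 4\right) + 7\right)^{2} + 1\right)^{3}}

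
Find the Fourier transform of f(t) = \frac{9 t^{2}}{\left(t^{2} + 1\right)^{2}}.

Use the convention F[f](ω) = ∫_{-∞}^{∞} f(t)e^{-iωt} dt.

F(ω) = \frac{9 \pi \left(1 - \left|{\omega}\right|\right) e^{- \left|{\omega}\right|}}{2}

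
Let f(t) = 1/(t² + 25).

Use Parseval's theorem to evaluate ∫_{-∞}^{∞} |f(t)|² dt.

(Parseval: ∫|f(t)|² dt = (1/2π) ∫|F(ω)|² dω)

∫|f(t)|² dt = \frac{\pi}{250}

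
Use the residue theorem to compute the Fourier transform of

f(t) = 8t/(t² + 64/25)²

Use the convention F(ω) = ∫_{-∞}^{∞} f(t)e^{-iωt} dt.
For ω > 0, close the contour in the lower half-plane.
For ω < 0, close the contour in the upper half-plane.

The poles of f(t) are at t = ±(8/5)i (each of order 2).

Let g(z) = f(z)e^{-iωz}; for large |z| the factor e^{-iωz} decays in the lower half-plane when ω > 0 and in the upper half-plane when ω < 0.

Case ω > 0 (lower half-plane, clockwise contour ⇒ F(ω) = -2πi·ΣRes):
  Res_{z = - \frac{8 i}{5}} g(z) = \frac{5 \omega e^{- \frac{8 \omega}{5}}}{4} (pole of order 2)
  F(ω) = -2πi·ΣRes = - \frac{5 i \pi \omega e^{- \frac{8 \omega}{5}}}{2}

Case ω < 0 (upper half-plane, counterclockwise contour ⇒ F(ω) = +2πi·ΣRes):
  Res_{z = \frac{8 i}{5}} g(z) = - \frac{5 \omega e^{\frac{8 \omega}{5}}}{4} (pole of order 2)
  F(ω) = 2πi·ΣRes = - \frac{5 i \pi \omega e^{\frac{8 \omega}{5}}}{2}

Both cases combine into a single formula in |ω|:

F(ω) = - \frac{5 i \pi \omega e^{- \frac{8 \left|{\omega}\right|}{5}}}{2}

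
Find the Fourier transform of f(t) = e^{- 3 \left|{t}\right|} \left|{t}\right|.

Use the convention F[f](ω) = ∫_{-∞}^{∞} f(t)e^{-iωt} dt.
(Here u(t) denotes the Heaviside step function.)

F(ω) = \frac{2 \left(9 - \omega^{2}\right)}{\left(\omega^{2} + 9\right)^{2}}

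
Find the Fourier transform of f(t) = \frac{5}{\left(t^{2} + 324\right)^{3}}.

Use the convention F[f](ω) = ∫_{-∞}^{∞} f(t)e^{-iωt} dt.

F(ω) = \frac{5 \pi \left(108 \omega^{2} + 18 \left|{\omega}\right| + 1\right) e^{- 18 \left|{\omega}\right|}}{5038848}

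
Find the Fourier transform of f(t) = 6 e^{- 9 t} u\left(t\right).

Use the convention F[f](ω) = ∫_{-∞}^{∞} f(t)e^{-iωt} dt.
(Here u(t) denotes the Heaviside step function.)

F(ω) = \frac{6}{i \omega + 9}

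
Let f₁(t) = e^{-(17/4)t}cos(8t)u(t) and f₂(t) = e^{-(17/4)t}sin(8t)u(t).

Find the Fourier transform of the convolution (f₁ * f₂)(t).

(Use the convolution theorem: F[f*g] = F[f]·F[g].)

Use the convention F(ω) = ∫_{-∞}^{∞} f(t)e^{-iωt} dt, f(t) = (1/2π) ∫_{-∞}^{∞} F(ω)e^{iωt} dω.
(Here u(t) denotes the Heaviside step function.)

F[f₁*f₂](ω) = \frac{512 \left(4 i \omega + 17\right)}{\left(\left(4 i \omega + 17\right)^{2} + 1024\right)^{2}}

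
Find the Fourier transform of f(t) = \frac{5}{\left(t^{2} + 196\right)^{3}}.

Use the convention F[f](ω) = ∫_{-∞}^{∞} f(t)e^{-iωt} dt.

F(ω) = \frac{5 \pi \left(196 \omega^{2} + 42 \left|{\omega}\right| + 3\right) e^{- 14 \left|{\omega}\right|}}{4302592}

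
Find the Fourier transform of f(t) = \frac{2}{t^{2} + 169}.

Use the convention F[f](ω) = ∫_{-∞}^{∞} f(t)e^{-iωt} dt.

F(ω) = \frac{2 \pi e^{- 13 \left|{\omega}\right|}}{13}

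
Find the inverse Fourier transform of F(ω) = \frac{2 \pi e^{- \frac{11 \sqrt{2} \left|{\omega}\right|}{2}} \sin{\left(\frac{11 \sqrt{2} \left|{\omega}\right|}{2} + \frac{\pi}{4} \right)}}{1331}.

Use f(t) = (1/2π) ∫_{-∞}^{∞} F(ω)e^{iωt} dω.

f(t) = \frac{2}{t^{4} + 14641}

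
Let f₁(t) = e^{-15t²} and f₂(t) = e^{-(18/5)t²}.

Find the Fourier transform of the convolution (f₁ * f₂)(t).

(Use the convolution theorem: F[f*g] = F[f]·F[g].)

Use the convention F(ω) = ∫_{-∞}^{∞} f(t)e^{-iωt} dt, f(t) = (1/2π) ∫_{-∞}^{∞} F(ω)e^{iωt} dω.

F[f₁*f₂](ω) = \frac{\sqrt{6} \pi e^{- \frac{31 \omega^{2}}{360}}}{18}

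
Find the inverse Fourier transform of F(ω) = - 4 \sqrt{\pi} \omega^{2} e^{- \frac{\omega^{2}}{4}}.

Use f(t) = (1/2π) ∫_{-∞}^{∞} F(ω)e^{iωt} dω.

f(t) = 4 \left(4 t^{2} - 2\right) e^{- t^{2}}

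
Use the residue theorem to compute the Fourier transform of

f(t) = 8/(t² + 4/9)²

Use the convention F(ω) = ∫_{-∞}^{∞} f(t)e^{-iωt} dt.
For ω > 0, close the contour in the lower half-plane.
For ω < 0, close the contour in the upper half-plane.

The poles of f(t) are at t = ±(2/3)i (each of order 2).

Let g(z) = f(z)e^{-iωz}; for large |z| the factor e^{-iωz} decays in the lower half-plane when ω > 0 and in the upper half-plane when ω < 0.

Case ω > 0 (lower half-plane, clockwise contour ⇒ F(ω) = -2πi·ΣRes):
  Res_{z = - \frac{2 i}{3}} g(z) = \frac{9 i \left(2 \omega + 3\right) e^{- \frac{2 \omega}{3}}}{4} (pole of order 2)
  F(ω) = -2πi·ΣRes = \frac{9 \pi \left(2 \omega + 3\right) e^{- \frac{2 \omega}{3}}}{2}

Case ω < 0 (upper half-plane, counterclockwise contour ⇒ F(ω) = +2πi·ΣRes):
  Res_{z = \frac{2 i}{3}} g(z) = \frac{9 i \left(2 \omega - 3\right) e^{\frac{2 \omega}{3}}}{4} (pole of order 2)
  F(ω) = 2πi·ΣRes = \frac{9 \pi \left(3 - 2 \omega\right) e^{\frac{2 \omega}{3}}}{2}

Both cases combine into a single formula in |ω|:

F(ω) = \frac{9 \pi \left(2 \left|{\omega}\right| + 3\right) e^{- \frac{2 \left|{\omega}\right|}{3}}}{2}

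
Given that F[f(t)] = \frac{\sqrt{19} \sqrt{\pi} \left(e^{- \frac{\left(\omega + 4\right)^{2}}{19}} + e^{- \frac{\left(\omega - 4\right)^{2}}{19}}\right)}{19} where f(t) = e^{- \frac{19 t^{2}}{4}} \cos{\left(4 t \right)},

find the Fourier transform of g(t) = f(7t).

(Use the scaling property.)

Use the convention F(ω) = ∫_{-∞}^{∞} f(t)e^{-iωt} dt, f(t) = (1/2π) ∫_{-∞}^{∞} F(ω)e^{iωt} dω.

F[g](ω) = \frac{\sqrt{19} \sqrt{\pi} \left(e^{\frac{16 \omega}{133}} + 1\right) e^{- \frac{\omega^{2}}{931} - \frac{8 \omega}{133} - \frac{16}{19}}}{133}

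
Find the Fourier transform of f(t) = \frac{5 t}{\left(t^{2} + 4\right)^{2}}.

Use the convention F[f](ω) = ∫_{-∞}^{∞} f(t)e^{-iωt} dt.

F(ω) = - \frac{5 i \pi \omega e^{- 2 \left|{\omega}\right|}}{4}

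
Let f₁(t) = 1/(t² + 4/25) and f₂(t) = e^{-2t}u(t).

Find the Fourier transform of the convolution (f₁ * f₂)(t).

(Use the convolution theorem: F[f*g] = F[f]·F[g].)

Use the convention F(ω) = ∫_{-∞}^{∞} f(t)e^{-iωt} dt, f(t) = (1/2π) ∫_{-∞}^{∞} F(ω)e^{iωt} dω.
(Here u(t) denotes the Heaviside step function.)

F[f₁*f₂](ω) = \frac{5 \pi e^{- \frac{2 \left|{\omega}\right|}{5}}}{2 \left(i \omega + 2\right)}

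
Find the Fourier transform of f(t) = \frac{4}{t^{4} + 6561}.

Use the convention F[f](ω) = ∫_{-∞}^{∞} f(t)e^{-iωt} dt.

F(ω) = \frac{4 \pi e^{- \frac{9 \sqrt{2} \left|{\omega}\right|}{2}} \sin{\left(\frac{9 \sqrt{2} \left|{\omega}\right|}{2} + \frac{\pi}{4} \right)}}{729}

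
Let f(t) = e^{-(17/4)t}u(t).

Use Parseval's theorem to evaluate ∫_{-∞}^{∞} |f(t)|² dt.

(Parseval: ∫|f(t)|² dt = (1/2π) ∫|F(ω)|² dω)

∫|f(t)|² dt = \frac{2}{17}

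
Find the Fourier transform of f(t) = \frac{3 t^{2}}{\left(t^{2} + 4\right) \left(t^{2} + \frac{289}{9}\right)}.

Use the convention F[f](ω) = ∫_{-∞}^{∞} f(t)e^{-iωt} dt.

F(ω) = - \frac{54 \pi e^{- 2 \left|{\omega}\right|}}{253} + \frac{153 \pi e^{- \frac{17 \left|{\omega}\right|}{3}}}{253}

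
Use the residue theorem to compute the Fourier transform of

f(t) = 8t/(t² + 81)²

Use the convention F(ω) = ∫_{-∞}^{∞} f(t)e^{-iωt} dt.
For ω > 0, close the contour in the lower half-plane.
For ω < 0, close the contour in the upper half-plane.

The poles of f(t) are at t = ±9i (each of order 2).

Let g(z) = f(z)e^{-iωz}; for large |z| the factor e^{-iωz} decays in the lower half-plane when ω > 0 and in the upper half-plane when ω < 0.

Case ω > 0 (lower half-plane, clockwise contour ⇒ F(ω) = -2πi·ΣRes):
  Res_{z = - 9 i} g(z) = \frac{2 \omega e^{- 9 \omega}}{9} (pole of order 2)
  F(ω) = -2πi·ΣRes = - \frac{4 i \pi \omega e^{- 9 \omega}}{9}

Case ω < 0 (upper half-plane, counterclockwise contour ⇒ F(ω) = +2πi·ΣRes):
  Res_{z = 9 i} g(z) = - \frac{2 \omega e^{9 \omega}}{9} (pole of order 2)
  F(ω) = 2πi·ΣRes = - \frac{4 i \pi \omega e^{9 \omega}}{9}

Both cases combine into a single formula in |ω|:

F(ω) = - \frac{4 i \pi \omega e^{- 9 \left|{\omega}\right|}}{9}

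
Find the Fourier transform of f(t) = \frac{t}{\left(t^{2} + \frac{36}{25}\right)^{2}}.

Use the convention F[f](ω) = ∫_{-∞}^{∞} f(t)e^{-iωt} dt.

F(ω) = - \frac{5 i \pi \omega e^{- \frac{6 \left|{\omega}\right|}{5}}}{12}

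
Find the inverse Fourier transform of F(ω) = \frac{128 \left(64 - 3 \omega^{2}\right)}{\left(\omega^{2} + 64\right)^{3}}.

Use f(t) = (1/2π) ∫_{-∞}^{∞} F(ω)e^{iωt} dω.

f(t) = 4 t^{2} e^{- 8 \left|{t}\right|}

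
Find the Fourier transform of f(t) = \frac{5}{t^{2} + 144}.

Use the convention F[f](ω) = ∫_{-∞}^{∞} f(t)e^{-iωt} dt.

F(ω) = \frac{5 \pi e^{- 12 \left|{\omega}\right|}}{12}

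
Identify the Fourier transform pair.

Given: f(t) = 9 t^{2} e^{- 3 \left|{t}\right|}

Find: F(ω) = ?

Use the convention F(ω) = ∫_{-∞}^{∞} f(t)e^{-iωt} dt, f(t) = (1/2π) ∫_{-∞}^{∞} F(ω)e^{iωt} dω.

F(ω) = \frac{324 \left(3 - \omega^{2}\right)}{\left(\omega^{2} + 9\right)^{3}}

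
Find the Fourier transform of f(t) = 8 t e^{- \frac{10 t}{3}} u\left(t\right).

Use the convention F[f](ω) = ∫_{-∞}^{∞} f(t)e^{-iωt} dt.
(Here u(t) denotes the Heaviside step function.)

F(ω) = \frac{72}{\left(3 i \omega + 10\right)^{2}}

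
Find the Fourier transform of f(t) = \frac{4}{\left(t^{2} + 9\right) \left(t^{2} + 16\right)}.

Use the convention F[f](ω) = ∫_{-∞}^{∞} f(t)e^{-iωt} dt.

F(ω) = \frac{\pi \left(4 e^{\left|{\omega}\right|} - 3\right) e^{- 4 \left|{\omega}\right|}}{21}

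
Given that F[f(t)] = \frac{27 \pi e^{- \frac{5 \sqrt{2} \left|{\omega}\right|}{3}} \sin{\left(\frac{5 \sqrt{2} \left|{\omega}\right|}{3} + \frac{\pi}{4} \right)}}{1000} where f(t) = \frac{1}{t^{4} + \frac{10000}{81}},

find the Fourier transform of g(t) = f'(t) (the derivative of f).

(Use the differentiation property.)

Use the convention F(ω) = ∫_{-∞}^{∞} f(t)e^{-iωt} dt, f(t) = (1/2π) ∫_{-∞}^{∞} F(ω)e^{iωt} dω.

F[g](ω) = \frac{27 i \pi \omega e^{- \frac{5 \sqrt{2} \left|{\omega}\right|}{3}} \sin{\left(\frac{5 \sqrt{2} \left|{\omega}\right|}{3} + \frac{\pi}{4} \right)}}{1000}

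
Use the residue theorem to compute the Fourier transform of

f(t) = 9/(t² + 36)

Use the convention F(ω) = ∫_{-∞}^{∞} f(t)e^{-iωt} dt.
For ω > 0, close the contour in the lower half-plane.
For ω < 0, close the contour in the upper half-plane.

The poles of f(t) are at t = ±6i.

Let g(z) = f(z)e^{-iωz}; for large |z| the factor e^{-iωz} decays in the lower half-plane when ω > 0 and in the upper half-plane when ω < 0.

Case ω > 0 (lower half-plane, clockwise contour ⇒ F(ω) = -2πi·ΣRes):
  Res_{z = - 6 i} g(z) = \frac{3 i e^{- 6 \omega}}{4}
  F(ω) = -2πi·ΣRes = \frac{3 \pi e^{- 6 \omega}}{2}

Case ω < 0 (upper half-plane, counterclockwise contour ⇒ F(ω) = +2πi·ΣRes):
  Res_{z = 6 i} g(z) = - \frac{3 i e^{6 \omega}}{4}
  F(ω) = 2πi·ΣRes = \frac{3 \pi e^{6 \omega}}{2}

Both cases combine into a single formula in |ω|:

F(ω) = \frac{3 \pi e^{- 6 \left|{\omega}\right|}}{2}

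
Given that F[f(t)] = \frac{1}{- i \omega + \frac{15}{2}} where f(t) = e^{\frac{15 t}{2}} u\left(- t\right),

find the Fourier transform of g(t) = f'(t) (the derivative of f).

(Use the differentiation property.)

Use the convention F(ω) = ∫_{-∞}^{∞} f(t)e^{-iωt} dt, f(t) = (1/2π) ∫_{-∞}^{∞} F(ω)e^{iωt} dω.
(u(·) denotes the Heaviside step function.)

F[g](ω) = - \frac{2 \omega}{2 \omega + 15 i}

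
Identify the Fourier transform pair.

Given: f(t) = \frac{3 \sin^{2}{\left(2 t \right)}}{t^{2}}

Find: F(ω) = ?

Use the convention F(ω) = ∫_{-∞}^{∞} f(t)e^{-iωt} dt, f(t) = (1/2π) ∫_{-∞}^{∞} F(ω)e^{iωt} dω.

F(ω) = \begin{cases} \frac{3 \pi \left(4 - \left|{\omega}\right|\right)}{2} & \text{for}\: \omega > -4 \wedge \omega < 4 \\0 & \text{otherwise} \end{cases}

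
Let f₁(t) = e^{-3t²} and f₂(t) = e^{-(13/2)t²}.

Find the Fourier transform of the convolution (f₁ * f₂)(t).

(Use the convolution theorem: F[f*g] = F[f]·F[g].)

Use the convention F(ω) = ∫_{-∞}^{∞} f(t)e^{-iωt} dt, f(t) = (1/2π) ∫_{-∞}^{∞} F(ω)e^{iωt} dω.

F[f₁*f₂](ω) = \frac{\sqrt{78} \pi e^{- \frac{19 \omega^{2}}{156}}}{39}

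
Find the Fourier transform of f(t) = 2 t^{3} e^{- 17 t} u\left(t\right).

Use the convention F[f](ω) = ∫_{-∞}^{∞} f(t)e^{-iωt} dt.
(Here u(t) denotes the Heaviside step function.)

F(ω) = \frac{12}{\left(i \omega + 17\right)^{4}}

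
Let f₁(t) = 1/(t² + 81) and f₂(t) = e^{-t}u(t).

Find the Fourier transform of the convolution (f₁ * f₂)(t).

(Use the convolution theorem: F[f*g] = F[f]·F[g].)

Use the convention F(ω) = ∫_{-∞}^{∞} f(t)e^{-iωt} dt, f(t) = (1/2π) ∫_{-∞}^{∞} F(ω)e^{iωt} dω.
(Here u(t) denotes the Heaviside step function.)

F[f₁*f₂](ω) = \frac{\pi e^{- 9 \left|{\omega}\right|}}{9 \left(i \omega + 1\right)}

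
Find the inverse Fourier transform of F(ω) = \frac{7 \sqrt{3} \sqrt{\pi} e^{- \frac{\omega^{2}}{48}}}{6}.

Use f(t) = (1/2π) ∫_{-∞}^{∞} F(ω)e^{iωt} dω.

f(t) = 7 e^{- 12 t^{2}}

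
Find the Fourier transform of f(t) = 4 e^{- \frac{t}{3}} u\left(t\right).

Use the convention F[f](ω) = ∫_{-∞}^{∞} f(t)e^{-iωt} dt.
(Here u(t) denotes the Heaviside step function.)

F(ω) = \frac{12}{3 i \omega + 1}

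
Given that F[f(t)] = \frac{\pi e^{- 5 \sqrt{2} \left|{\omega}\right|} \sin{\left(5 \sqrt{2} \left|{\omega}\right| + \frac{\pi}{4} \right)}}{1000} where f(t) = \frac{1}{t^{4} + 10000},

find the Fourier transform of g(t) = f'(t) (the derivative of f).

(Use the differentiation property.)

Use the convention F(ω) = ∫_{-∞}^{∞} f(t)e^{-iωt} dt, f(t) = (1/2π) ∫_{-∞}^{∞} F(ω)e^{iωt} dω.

F[g](ω) = \frac{i \pi \omega e^{- 5 \sqrt{2} \left|{\omega}\right|} \sin{\left(5 \sqrt{2} \left|{\omega}\right| + \frac{\pi}{4} \right)}}{1000}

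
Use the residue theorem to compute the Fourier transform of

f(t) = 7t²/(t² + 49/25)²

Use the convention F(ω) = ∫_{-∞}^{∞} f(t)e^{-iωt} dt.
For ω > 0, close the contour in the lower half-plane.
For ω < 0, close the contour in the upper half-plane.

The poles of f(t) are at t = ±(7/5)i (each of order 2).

Let g(z) = f(z)e^{-iωz}; for large |z| the factor e^{-iωz} decays in the lower half-plane when ω > 0 and in the upper half-plane when ω < 0.

Case ω > 0 (lower half-plane, clockwise contour ⇒ F(ω) = -2πi·ΣRes):
  Res_{z = - \frac{7 i}{5}} g(z) = \frac{i \left(5 - 7 \omega\right) e^{- \frac{7 \omega}{5}}}{4} (pole of order 2)
  F(ω) = -2πi·ΣRes = \frac{\pi \left(5 - 7 \omega\right) e^{- \frac{7 \omega}{5}}}{2}

Case ω < 0 (upper half-plane, counterclockwise contour ⇒ F(ω) = +2πi·ΣRes):
  Res_{z = \frac{7 i}{5}} g(z) = \frac{i \left(- 7 \omega - 5\right) e^{\frac{7 \omega}{5}}}{4} (pole of order 2)
  F(ω) = 2πi·ΣRes = \frac{\pi \left(7 \omega + 5\right) e^{\frac{7 \omega}{5}}}{2}

Both cases combine into a single formula in |ω|:

F(ω) = \frac{\pi \left(5 - 7 \left|{\omega}\right|\right) e^{- \frac{7 \left|{\omega}\right|}{5}}}{2}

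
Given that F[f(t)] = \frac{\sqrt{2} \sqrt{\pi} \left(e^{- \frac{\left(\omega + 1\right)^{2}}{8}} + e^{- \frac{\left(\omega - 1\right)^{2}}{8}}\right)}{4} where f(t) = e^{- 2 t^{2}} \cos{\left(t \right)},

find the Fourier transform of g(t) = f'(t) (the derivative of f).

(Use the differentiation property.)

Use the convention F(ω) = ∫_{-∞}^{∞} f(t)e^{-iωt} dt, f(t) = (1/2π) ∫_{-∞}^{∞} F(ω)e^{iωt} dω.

F[g](ω) = \frac{\sqrt{2} i \sqrt{\pi} \omega \left(e^{\frac{\omega}{2}} + 1\right) e^{- \frac{\omega^{2}}{8} - \frac{\omega}{4} - \frac{1}{8}}}{4}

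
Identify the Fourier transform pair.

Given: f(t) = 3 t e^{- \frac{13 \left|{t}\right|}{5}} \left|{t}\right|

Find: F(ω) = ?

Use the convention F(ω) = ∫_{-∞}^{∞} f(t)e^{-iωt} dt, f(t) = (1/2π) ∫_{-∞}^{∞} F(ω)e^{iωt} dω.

F(ω) = \frac{7500 i \omega \left(25 \omega^{2} - 507\right)}{\left(25 \omega^{2} + 169\right)^{3}}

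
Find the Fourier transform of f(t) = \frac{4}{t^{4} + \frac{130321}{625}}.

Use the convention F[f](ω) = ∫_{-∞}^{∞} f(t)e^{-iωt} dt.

F(ω) = \frac{500 \pi e^{- \frac{19 \sqrt{2} \left|{\omega}\right|}{10}} \sin{\left(\frac{19 \sqrt{2} \left|{\omega}\right|}{10} + \frac{\pi}{4} \right)}}{6859}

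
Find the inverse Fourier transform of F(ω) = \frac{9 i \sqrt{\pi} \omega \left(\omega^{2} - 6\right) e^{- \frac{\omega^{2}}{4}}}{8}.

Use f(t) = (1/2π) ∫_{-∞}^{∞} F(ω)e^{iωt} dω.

f(t) = 9 t^{3} e^{- t^{2}}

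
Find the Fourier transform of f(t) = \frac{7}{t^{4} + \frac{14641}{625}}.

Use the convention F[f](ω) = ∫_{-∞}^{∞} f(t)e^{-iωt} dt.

F(ω) = \frac{875 \pi e^{- \frac{11 \sqrt{2} \left|{\omega}\right|}{10}} \sin{\left(\frac{11 \sqrt{2} \left|{\omega}\right|}{10} + \frac{\pi}{4} \right)}}{1331}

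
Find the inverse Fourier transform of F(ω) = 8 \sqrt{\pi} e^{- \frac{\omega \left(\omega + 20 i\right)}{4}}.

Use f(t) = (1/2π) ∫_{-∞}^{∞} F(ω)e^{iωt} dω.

f(t) = 8 e^{- \left(t - 5\right)^{2}}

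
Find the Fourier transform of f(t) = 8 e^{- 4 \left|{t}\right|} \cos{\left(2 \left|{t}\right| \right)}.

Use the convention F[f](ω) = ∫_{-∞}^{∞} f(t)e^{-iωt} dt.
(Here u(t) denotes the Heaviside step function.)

F(ω) = \frac{64 \left(\omega^{2} + 20\right)}{\omega^{4} + 24 \omega^{2} + 400}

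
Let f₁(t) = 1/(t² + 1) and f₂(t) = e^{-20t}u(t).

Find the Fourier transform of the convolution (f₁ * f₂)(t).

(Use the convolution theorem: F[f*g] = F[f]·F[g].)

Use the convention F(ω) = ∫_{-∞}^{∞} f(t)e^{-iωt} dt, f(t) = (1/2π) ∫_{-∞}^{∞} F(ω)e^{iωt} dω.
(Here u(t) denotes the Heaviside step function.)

F[f₁*f₂](ω) = \frac{\pi e^{- \left|{\omega}\right|}}{i \omega + 20}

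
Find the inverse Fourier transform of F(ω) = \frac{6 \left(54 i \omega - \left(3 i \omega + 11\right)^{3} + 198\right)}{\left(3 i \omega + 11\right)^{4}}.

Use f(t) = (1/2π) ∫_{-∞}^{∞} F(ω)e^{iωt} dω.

f(t) = 2 \left(t^{2} - 1\right) e^{- \frac{11 t}{3}} u\left(t\right)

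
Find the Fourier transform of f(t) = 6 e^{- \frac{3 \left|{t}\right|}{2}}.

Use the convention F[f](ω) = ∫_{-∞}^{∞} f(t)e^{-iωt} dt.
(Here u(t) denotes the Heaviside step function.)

F(ω) = \frac{72}{4 \omega^{2} + 9}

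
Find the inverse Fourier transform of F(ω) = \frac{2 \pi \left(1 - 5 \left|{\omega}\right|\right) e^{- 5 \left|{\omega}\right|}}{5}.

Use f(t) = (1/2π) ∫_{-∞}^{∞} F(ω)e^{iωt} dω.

f(t) = \frac{4 t^{2}}{\left(t^{2} + 25\right)^{2}}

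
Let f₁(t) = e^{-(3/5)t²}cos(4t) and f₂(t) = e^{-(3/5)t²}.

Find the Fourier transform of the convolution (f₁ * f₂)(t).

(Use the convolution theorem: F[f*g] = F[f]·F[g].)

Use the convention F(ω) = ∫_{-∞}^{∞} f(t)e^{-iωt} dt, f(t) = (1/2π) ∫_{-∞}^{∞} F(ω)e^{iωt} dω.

F[f₁*f₂](ω) = \frac{5 \pi \left(e^{\frac{20 \omega}{3}} + 1\right) e^{- \frac{5 \omega^{2}}{6} - \frac{10 \omega}{3} - \frac{20}{3}}}{6}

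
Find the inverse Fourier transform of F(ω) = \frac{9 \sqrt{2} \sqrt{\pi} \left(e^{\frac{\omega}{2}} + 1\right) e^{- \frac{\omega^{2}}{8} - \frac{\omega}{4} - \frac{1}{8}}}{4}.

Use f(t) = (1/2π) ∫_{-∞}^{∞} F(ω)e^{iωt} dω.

f(t) = 9 e^{- 2 t^{2}} \cos{\left(t \right)}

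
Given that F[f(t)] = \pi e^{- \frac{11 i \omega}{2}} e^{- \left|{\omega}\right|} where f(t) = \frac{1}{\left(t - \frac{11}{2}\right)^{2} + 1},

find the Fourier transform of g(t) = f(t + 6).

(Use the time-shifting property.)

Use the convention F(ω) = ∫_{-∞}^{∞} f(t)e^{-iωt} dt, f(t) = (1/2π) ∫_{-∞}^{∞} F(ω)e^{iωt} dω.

F[g](ω) = \pi e^{\frac{i \omega}{2} - \left|{\omega}\right|}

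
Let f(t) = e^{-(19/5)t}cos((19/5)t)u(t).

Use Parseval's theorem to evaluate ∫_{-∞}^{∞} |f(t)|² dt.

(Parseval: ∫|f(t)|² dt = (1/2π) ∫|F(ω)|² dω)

∫|f(t)|² dt = \frac{15}{152}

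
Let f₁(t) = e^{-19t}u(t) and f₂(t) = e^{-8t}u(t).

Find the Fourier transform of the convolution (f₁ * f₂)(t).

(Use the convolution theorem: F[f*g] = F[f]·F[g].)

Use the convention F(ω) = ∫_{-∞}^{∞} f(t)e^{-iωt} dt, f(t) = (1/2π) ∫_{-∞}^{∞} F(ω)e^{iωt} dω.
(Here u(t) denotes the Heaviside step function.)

F[f₁*f₂](ω) = \frac{1}{\left(i \omega + 8\right) \left(i \omega + 19\right)}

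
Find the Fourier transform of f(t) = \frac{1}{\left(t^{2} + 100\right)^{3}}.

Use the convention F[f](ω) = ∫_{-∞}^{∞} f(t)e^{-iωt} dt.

F(ω) = \frac{\pi \left(100 \omega^{2} + 30 \left|{\omega}\right| + 3\right) e^{- 10 \left|{\omega}\right|}}{800000}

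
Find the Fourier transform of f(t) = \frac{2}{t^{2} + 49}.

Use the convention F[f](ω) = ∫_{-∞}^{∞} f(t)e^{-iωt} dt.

F(ω) = \frac{2 \pi e^{- 7 \left|{\omega}\right|}}{7}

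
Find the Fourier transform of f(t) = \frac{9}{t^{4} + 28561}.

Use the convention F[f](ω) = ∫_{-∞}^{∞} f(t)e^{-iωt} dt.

F(ω) = \frac{9 \pi e^{- \frac{13 \sqrt{2} \left|{\omega}\right|}{2}} \sin{\left(\frac{13 \sqrt{2} \left|{\omega}\right|}{2} + \frac{\pi}{4} \right)}}{2197}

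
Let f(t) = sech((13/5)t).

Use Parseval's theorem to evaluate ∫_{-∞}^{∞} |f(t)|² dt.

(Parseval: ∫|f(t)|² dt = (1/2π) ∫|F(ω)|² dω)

∫|f(t)|² dt = \frac{10}{13}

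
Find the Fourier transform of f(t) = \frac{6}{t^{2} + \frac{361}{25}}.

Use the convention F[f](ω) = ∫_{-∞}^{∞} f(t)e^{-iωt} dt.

F(ω) = \frac{30 \pi e^{- \frac{19 \left|{\omega}\right|}{5}}}{19}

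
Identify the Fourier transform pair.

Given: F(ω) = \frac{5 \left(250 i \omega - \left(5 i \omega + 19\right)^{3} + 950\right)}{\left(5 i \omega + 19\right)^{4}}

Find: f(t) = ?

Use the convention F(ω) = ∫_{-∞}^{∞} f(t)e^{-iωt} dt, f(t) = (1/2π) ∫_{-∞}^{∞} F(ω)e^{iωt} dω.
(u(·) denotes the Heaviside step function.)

f(t) = \left(t^{2} - 1\right) e^{- \frac{19 t}{5}} u\left(t\right)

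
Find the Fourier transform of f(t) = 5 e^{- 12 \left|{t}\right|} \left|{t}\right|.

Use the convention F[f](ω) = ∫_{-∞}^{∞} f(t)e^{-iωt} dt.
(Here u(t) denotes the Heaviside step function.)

F(ω) = \frac{10 \left(144 - \omega^{2}\right)}{\left(\omega^{2} + 144\right)^{2}}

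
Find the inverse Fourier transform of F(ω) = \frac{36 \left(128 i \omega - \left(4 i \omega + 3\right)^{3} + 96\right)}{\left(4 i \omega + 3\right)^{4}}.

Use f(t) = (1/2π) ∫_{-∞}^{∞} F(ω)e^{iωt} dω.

f(t) = 9 \left(t^{2} - 1\right) e^{- \frac{3 t}{4}} u\left(t\right)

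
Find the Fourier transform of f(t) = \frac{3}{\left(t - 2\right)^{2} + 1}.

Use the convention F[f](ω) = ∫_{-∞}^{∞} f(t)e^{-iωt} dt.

F(ω) = 3 \pi e^{- 2 i \omega - \left|{\omega}\right|}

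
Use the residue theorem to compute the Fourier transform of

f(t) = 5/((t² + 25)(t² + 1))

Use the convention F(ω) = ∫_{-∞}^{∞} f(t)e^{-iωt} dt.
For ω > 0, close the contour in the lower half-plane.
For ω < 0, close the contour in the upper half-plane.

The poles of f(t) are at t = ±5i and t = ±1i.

Let g(z) = f(z)e^{-iωz}; for large |z| the factor e^{-iωz} decays in the lower half-plane when ω > 0 and in the upper half-plane when ω < 0.

Case ω > 0 (lower half-plane, clockwise contour ⇒ F(ω) = -2πi·ΣRes):
  Res_{z = - 5 i} g(z) = - \frac{i e^{- 5 \omega}}{48}
  Res_{z = - i} g(z) = \frac{5 i e^{- \omega}}{48}
  F(ω) = -2πi·ΣRes = \frac{\pi \left(5 e^{4 \omega} - 1\right) e^{- 5 \omega}}{24}

Case ω < 0 (upper half-plane, counterclockwise contour ⇒ F(ω) = +2πi·ΣRes):
  Res_{z = 5 i} g(z) = \frac{i e^{5 \omega}}{48}
  Res_{z = i} g(z) = - \frac{5 i e^{\omega}}{48}
  F(ω) = 2πi·ΣRes = \frac{\pi \left(5 - e^{4 \omega}\right) e^{\omega}}{24}

Both cases combine into a single formula in |ω|:

F(ω) = \frac{\pi \left(5 e^{4 \left|{\omega}\right|} - 1\right) e^{- 5 \left|{\omega}\right|}}{24}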